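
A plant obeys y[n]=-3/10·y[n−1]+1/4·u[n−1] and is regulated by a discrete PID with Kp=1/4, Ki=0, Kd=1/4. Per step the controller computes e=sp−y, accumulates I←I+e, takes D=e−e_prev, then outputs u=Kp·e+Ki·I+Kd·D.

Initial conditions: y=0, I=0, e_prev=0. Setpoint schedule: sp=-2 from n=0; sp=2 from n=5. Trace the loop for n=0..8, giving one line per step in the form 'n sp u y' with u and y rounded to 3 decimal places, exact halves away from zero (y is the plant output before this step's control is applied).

0 -2 -1.000 0.000
1 -2 -0.375 -0.250
2 -2 -0.553 -0.019
3 -2 -0.438 -0.133
4 -2 -0.498 -0.070
5 2 1.534 -0.104
6 2 0.267 0.415
7 2 0.633 -0.058
8 2 0.398 0.175

(exact arithmetic carried between steps; '≈' marks a value shown rounded to 6 d.p. or computed from one; I and e_prev carry over from the previous line; the table rounds u and y to 3 d.p., halves away from zero)
n=0: y=0, sp=-2, e=sp−y=-2; I=-2, D=e−e_prev=-2; u=1/4·(-2)+0·(-2)+1/4·(-2)=-1; next y=-3/10·0+1/4·(-1)=-0.25
n=1: y=-0.25, sp=-2, e=sp−y=-1.75; I=-3.75, D=e−e_prev=0.25; u=1/4·(-1.75)+0·(-3.75)+1/4·0.25=-0.375; next y=-3/10·(-0.25)+1/4·(-0.375)=-0.01875
n=2: y=-0.01875, sp=-2, e=sp−y=-1.98125; I=-5.73125, D=e−e_prev=-0.23125; u=1/4·(-1.98125)+0·(-5.73125)+1/4·(-0.23125)=-0.553125; next y=-3/10·(-0.01875)+1/4·(-0.553125)≈-0.132656
n=3: y≈-0.132656, sp=-2, e=sp−y≈-1.867344; I≈-7.598594, D=e−e_prev≈0.113906; u=1/4·(-1.867344)+0·(-7.598594)+1/4·0.113906≈-0.438359; next y=-3/10·(-0.132656)+1/4·(-0.438359)≈-0.069793
n=4: y≈-0.069793, sp=-2, e=sp−y≈-1.930207; I≈-9.528801, D=e−e_prev≈-0.062863; u=1/4·(-1.930207)+0·(-9.528801)+1/4·(-0.062863)≈-0.498268; next y=-3/10·(-0.069793)+1/4·(-0.498268)≈-0.103629
n=5: y≈-0.103629, sp=2, e=sp−y≈2.103629; I≈-7.425172, D=e−e_prev≈4.033836; u=1/4·2.103629+0·(-7.425172)+1/4·4.033836≈1.534366; next y=-3/10·(-0.103629)+1/4·1.534366≈0.414680
n=6: y≈0.414680, sp=2, e=sp−y≈1.585320; I≈-5.839852, D=e−e_prev≈-0.518309; u=1/4·1.585320+0·(-5.839852)+1/4·(-0.518309)≈0.266753; next y=-3/10·0.414680+1/4·0.266753≈-0.057716
n=7: y≈-0.057716, sp=2, e=sp−y≈2.057716; I≈-3.782136, D=e−e_prev≈0.472396; u=1/4·2.057716+0·(-3.782136)+1/4·0.472396≈0.632528; next y=-3/10·(-0.057716)+1/4·0.632528≈0.175447
n=8: y≈0.175447, sp=2, e=sp−y≈1.824553; I≈-1.957583, D=e−e_prev≈-0.233163; u=1/4·1.824553+0·(-1.957583)+1/4·(-0.233163)≈0.397848; next y=-3/10·0.175447+1/4·0.397848≈0.046828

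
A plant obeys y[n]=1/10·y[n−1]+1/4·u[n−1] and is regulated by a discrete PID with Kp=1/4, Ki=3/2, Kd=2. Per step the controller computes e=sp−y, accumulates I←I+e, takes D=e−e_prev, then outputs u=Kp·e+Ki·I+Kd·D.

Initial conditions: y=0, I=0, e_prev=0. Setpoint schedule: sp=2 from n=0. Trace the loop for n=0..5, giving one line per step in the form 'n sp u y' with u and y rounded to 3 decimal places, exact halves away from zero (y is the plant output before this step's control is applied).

(exact arithmetic carried between steps; '≈' marks a value shown rounded to 6 d.p. or computed from one; I and e_prev carry over from the previous line; the table rounds u and y to 3 d.p., halves away from zero)
n=0: y=0, sp=2, e=sp−y=2; I=2, D=e−e_prev=2; u=1/4·2+3/2·2+2·2=7.5; next y=1/10·0+1/4·7.5=1.875
n=1: y=1.875, sp=2, e=sp−y=0.125; I=2.125, D=e−e_prev=-1.875; u=1/4·0.125+3/2·2.125+2·(-1.875)=-0.53125; next y=1/10·1.875+1/4·(-0.53125)≈0.054688
n=2: y≈0.054688, sp=2, e=sp−y≈1.945313; I≈4.070313, D=e−e_prev≈1.820313; u=1/4·1.945313+3/2·4.070313+2·1.820313≈10.232422; next y=1/10·0.054688+1/4·10.232422≈2.563574
n=3: y≈2.563574, sp=2, e=sp−y≈-0.563574; I≈3.506738, D=e−e_prev≈-2.508887; u=1/4·(-0.563574)+3/2·3.506738+2·(-2.508887)≈0.101440; next y=1/10·2.563574+1/4·0.101440≈0.281718
n=4: y≈0.281718, sp=2, e=sp−y≈1.718282; I≈5.225021, D=e−e_prev≈2.281857; u=1/4·1.718282+3/2·5.225021+2·2.281857≈12.830815; next y=1/10·0.281718+1/4·12.830815≈3.235876
n=5: y≈3.235876, sp=2, e=sp−y≈-1.235876; I≈3.989145, D=e−e_prev≈-2.954158; u=1/4·(-1.235876)+3/2·3.989145+2·(-2.954158)≈-0.233567; next y=1/10·3.235876+1/4·(-0.233567)≈0.265196

0 2 7.500 0.000
1 2 -0.531 1.875
2 2 10.232 0.055
3 2 0.101 2.564
4 2 12.831 0.282
5 2 -0.234 3.236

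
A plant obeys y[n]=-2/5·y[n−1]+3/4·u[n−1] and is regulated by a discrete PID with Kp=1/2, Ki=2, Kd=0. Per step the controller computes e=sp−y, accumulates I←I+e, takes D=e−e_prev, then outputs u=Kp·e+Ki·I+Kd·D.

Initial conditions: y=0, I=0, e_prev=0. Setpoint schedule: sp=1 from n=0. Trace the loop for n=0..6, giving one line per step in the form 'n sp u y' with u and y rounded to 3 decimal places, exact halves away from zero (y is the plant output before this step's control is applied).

0 1 2.500 0.000
1 1 -0.188 1.875
2 1 4.977 -0.891
3 1 -3.690 4.089
4 1 11.362 -4.403
5 1 -14.547 10.283
6 1 30.153 -15.023

(exact arithmetic carried between steps; '≈' marks a value shown rounded to 6 d.p. or computed from one; I and e_prev carry over from the previous line; the table rounds u and y to 3 d.p., halves away from zero)
n=0: y=0, sp=1, e=sp−y=1; I=1, D=e−e_prev=1; u=1/2·1+2·1+0·1=2.5; next y=-2/5·0+3/4·2.5=1.875
n=1: y=1.875, sp=1, e=sp−y=-0.875; I=0.125, D=e−e_prev=-1.875; u=1/2·(-0.875)+2·0.125+0·(-1.875)=-0.1875; next y=-2/5·1.875+3/4·(-0.1875)=-0.890625
n=2: y=-0.890625, sp=1, e=sp−y=1.890625; I=2.015625, D=e−e_prev=2.765625; u=1/2·1.890625+2·2.015625+0·2.765625≈4.976563; next y=-2/5·(-0.890625)+3/4·4.976563≈4.088672
n=3: y≈4.088672, sp=1, e=sp−y≈-3.088672; I≈-1.073047, D=e−e_prev≈-4.979297; u=1/2·(-3.088672)+2·(-1.073047)+0·(-4.979297)≈-3.690430; next y=-2/5·4.088672+3/4·(-3.690430)≈-4.403291
n=4: y≈-4.403291, sp=1, e=sp−y≈5.403291; I≈4.330244, D=e−e_prev≈8.491963; u=1/2·5.403291+2·4.330244+0·8.491963≈11.362134; next y=-2/5·(-4.403291)+3/4·11.362134≈10.282917
n=5: y≈10.282917, sp=1, e=sp−y≈-9.282917; I≈-4.952673, D=e−e_prev≈-14.686208; u=1/2·(-9.282917)+2·(-4.952673)+0·(-14.686208)≈-14.546804; next y=-2/5·10.282917+3/4·(-14.546804)≈-15.023269
n=6: y≈-15.023269, sp=1, e=sp−y≈16.023269; I≈11.070597, D=e−e_prev≈25.306186; u=1/2·16.023269+2·11.070597+0·25.306186≈30.152828; next y=-2/5·(-15.023269)+3/4·30.152828≈28.623929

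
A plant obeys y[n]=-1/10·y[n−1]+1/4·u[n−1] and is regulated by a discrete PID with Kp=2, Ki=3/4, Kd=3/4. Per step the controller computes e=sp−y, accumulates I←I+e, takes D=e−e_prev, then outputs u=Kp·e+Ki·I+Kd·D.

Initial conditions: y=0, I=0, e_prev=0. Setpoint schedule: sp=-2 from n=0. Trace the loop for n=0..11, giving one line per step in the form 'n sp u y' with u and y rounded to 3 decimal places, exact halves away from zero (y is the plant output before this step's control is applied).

(exact arithmetic carried between steps; '≈' marks a value shown rounded to 6 d.p. or computed from one; I and e_prev carry over from the previous line; the table rounds u and y to 3 d.p., halves away from zero)
n=0: y=0, sp=-2, e=sp−y=-2; I=-2, D=e−e_prev=-2; u=2·(-2)+3/4·(-2)+3/4·(-2)=-7; next y=-1/10·0+1/4·(-7)=-1.75
n=1: y=-1.75, sp=-2, e=sp−y=-0.25; I=-2.25, D=e−e_prev=1.75; u=2·(-0.25)+3/4·(-2.25)+3/4·1.75=-0.875; next y=-1/10·(-1.75)+1/4·(-0.875)=-0.04375
n=2: y=-0.04375, sp=-2, e=sp−y=-1.95625; I=-4.20625, D=e−e_prev=-1.70625; u=2·(-1.95625)+3/4·(-4.20625)+3/4·(-1.70625)=-8.346875; next y=-1/10·(-0.04375)+1/4·(-8.346875)≈-2.082344
n=3: y≈-2.082344, sp=-2, e=sp−y≈0.082344; I≈-4.123906, D=e−e_prev≈2.038594; u=2·0.082344+3/4·(-4.123906)+3/4·2.038594≈-1.399297; next y=-1/10·(-2.082344)+1/4·(-1.399297)≈-0.141590
n=4: y≈-0.141590, sp=-2, e=sp−y≈-1.858410; I≈-5.982316, D=e−e_prev≈-1.940754; u=2·(-1.858410)+3/4·(-5.982316)+3/4·(-1.940754)≈-9.659123; next y=-1/10·(-0.141590)+1/4·(-9.659123)≈-2.400622
n=5: y≈-2.400622, sp=-2, e=sp−y≈0.400622; I≈-5.581695, D=e−e_prev≈2.259032; u=2·0.400622+3/4·(-5.581695)+3/4·2.259032≈-1.690753; next y=-1/10·(-2.400622)+1/4·(-1.690753)≈-0.182626
n=6: y≈-0.182626, sp=-2, e=sp−y≈-1.817374; I≈-7.399068, D=e−e_prev≈-2.217996; u=2·(-1.817374)+3/4·(-7.399068)+3/4·(-2.217996)≈-10.847546; next y=-1/10·(-0.182626)+1/4·(-10.847546)≈-2.693624
n=7: y≈-2.693624, sp=-2, e=sp−y≈0.693624; I≈-6.705445, D=e−e_prev≈2.510998; u=2·0.693624+3/4·(-6.705445)+3/4·2.510998≈-1.758588; next y=-1/10·(-2.693624)+1/4·(-1.758588)≈-0.170285
n=8: y≈-0.170285, sp=-2, e=sp−y≈-1.829715; I≈-8.535160, D=e−e_prev≈-2.523339; u=2·(-1.829715)+3/4·(-8.535160)+3/4·(-2.523339)≈-11.953305; next y=-1/10·(-0.170285)+1/4·(-11.953305)≈-2.971298
n=9: y≈-2.971298, sp=-2, e=sp−y≈0.971298; I≈-7.563862, D=e−e_prev≈2.801013; u=2·0.971298+3/4·(-7.563862)+3/4·2.801013≈-1.629541; next y=-1/10·(-2.971298)+1/4·(-1.629541)≈-0.110255
n=10: y≈-0.110255, sp=-2, e=sp−y≈-1.889745; I≈-9.453607, D=e−e_prev≈-2.861042; u=2·(-1.889745)+3/4·(-9.453607)+3/4·(-2.861042)≈-13.015476; next y=-1/10·(-0.110255)+1/4·(-13.015476)≈-3.242843
n=11: y≈-3.242843, sp=-2, e=sp−y≈1.242843; I≈-8.210763, D=e−e_prev≈3.132588; u=2·1.242843+3/4·(-8.210763)+3/4·3.132588≈-1.322944; next y=-1/10·(-3.242843)+1/4·(-1.322944)≈-0.006452

0 -2 -7.000 0.000
1 -2 -0.875 -1.750
2 -2 -8.347 -0.044
3 -2 -1.399 -2.082
4 -2 -9.659 -0.142
5 -2 -1.691 -2.401
6 -2 -10.848 -0.183
7 -2 -1.759 -2.694
8 -2 -11.953 -0.170
9 -2 -1.630 -2.971
10 -2 -13.015 -0.110
11 -2 -1.323 -3.243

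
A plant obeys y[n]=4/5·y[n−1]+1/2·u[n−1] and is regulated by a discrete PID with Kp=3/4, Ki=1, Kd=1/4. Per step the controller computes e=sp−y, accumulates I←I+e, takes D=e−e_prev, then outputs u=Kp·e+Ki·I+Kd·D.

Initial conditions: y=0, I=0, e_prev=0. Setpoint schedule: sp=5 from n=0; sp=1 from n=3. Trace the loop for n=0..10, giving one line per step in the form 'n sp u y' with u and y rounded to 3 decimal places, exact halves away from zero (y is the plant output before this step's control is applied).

(exact arithmetic carried between steps; '≈' marks a value shown rounded to 6 d.p. or computed from one; I and e_prev carry over from the previous line; the table rounds u and y to 3 d.p., halves away from zero)
n=0: y=0, sp=5, e=sp−y=5; I=5, D=e−e_prev=5; u=3/4·5+1·5+1/4·5=10; next y=4/5·0+1/2·10=5
n=1: y=5, sp=5, e=sp−y=0; I=5, D=e−e_prev=-5; u=3/4·0+1·5+1/4·(-5)=3.75; next y=4/5·5+1/2·3.75=5.875
n=2: y=5.875, sp=5, e=sp−y=-0.875; I=4.125, D=e−e_prev=-0.875; u=3/4·(-0.875)+1·4.125+1/4·(-0.875)=3.25; next y=4/5·5.875+1/2·3.25=6.325
n=3: y=6.325, sp=1, e=sp−y=-5.325; I=-1.2, D=e−e_prev=-4.45; u=3/4·(-5.325)+1·(-1.2)+1/4·(-4.45)=-6.30625; next y=4/5·6.325+1/2·(-6.30625)=1.906875
n=4: y=1.906875, sp=1, e=sp−y=-0.906875; I=-2.106875, D=e−e_prev=4.418125; u=3/4·(-0.906875)+1·(-2.106875)+1/4·4.418125=-1.6825; next y=4/5·1.906875+1/2·(-1.6825)=0.68425
n=5: y=0.68425, sp=1, e=sp−y=0.31575; I=-1.791125, D=e−e_prev=1.222625; u=3/4·0.31575+1·(-1.791125)+1/4·1.222625≈-1.248656; next y=4/5·0.68425+1/2·(-1.248656)≈-0.076928
n=6: y≈-0.076928, sp=1, e=sp−y≈1.076928; I≈-0.714197, D=e−e_prev≈0.761178; u=3/4·1.076928+1·(-0.714197)+1/4·0.761178≈0.283794; next y=4/5·(-0.076928)+1/2·0.283794≈0.080354
n=7: y≈0.080354, sp=1, e=sp−y≈0.919646; I≈0.205449, D=e−e_prev≈-0.157283; u=3/4·0.919646+1·0.205449+1/4·(-0.157283)≈0.855862; next y=4/5·0.080354+1/2·0.855862≈0.492215
n=8: y≈0.492215, sp=1, e=sp−y≈0.507785; I≈0.713234, D=e−e_prev≈-0.411860; u=3/4·0.507785+1·0.713234+1/4·(-0.411860)≈0.991108; next y=4/5·0.492215+1/2·0.991108≈0.889326
n=9: y≈0.889326, sp=1, e=sp−y≈0.110674; I≈0.823908, D=e−e_prev≈-0.397111; u=3/4·0.110674+1·0.823908+1/4·(-0.397111)≈0.807636; next y=4/5·0.889326+1/2·0.807636≈1.115279
n=10: y≈1.115279, sp=1, e=sp−y≈-0.115279; I≈0.708630, D=e−e_prev≈-0.225953; u=3/4·(-0.115279)+1·0.708630+1/4·(-0.225953)≈0.565682; next y=4/5·1.115279+1/2·0.565682≈1.175064

0 5 10.000 0.000
1 5 3.750 5.000
2 5 3.250 5.875
3 1 -6.306 6.325
4 1 -1.683 1.907
5 1 -1.249 0.684
6 1 0.284 -0.077
7 1 0.856 0.080
8 1 0.991 0.492
9 1 0.808 0.889
10 1 0.566 1.115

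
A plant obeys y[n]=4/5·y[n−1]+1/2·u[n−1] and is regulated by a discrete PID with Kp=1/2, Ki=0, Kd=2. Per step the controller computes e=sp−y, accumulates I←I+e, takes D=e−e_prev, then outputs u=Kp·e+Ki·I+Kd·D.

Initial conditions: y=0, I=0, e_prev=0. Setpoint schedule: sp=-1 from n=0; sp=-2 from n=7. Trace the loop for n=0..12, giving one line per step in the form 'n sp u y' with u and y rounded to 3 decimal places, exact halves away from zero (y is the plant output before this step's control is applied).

(exact arithmetic carried between steps; '≈' marks a value shown rounded to 6 d.p. or computed from one; I and e_prev carry over from the previous line; the table rounds u and y to 3 d.p., halves away from zero)
n=0: y=0, sp=-1, e=sp−y=-1; I=-1, D=e−e_prev=-1; u=1/2·(-1)+0·(-1)+2·(-1)=-2.5; next y=4/5·0+1/2·(-2.5)=-1.25
n=1: y=-1.25, sp=-1, e=sp−y=0.25; I=-0.75, D=e−e_prev=1.25; u=1/2·0.25+0·(-0.75)+2·1.25=2.625; next y=4/5·(-1.25)+1/2·2.625=0.3125
n=2: y=0.3125, sp=-1, e=sp−y=-1.3125; I=-2.0625, D=e−e_prev=-1.5625; u=1/2·(-1.3125)+0·(-2.0625)+2·(-1.5625)=-3.78125; next y=4/5·0.3125+1/2·(-3.78125)=-1.640625
n=3: y=-1.640625, sp=-1, e=sp−y=0.640625; I=-1.421875, D=e−e_prev=1.953125; u=1/2·0.640625+0·(-1.421875)+2·1.953125≈4.226563; next y=4/5·(-1.640625)+1/2·4.226563≈0.800781
n=4: y≈0.800781, sp=-1, e=sp−y≈-1.800781; I≈-3.222656, D=e−e_prev≈-2.441406; u=1/2·(-1.800781)+0·(-3.222656)+2·(-2.441406)≈-5.783203; next y=4/5·0.800781+1/2·(-5.783203)≈-2.250977
n=5: y≈-2.250977, sp=-1, e=sp−y≈1.250977; I≈-1.971680, D=e−e_prev≈3.051758; u=1/2·1.250977+0·(-1.971680)+2·3.051758≈6.729004; next y=4/5·(-2.250977)+1/2·6.729004≈1.563721
n=6: y≈1.563721, sp=-1, e=sp−y≈-2.563721; I≈-4.535400, D=e−e_prev≈-3.814697; u=1/2·(-2.563721)+0·(-4.535400)+2·(-3.814697)≈-8.911255; next y=4/5·1.563721+1/2·(-8.911255)≈-3.204651
n=7: y≈-3.204651, sp=-2, e=sp−y≈1.204651; I≈-3.330750, D=e−e_prev≈3.768372; u=1/2·1.204651+0·(-3.330750)+2·3.768372≈8.139069; next y=4/5·(-3.204651)+1/2·8.139069≈1.505814
n=8: y≈1.505814, sp=-2, e=sp−y≈-3.505814; I≈-6.836563, D=e−e_prev≈-4.710464; u=1/2·(-3.505814)+0·(-6.836563)+2·(-4.710464)≈-11.173836; next y=4/5·1.505814+1/2·(-11.173836)≈-4.382267
n=9: y≈-4.382267, sp=-2, e=sp−y≈2.382267; I≈-4.454296, D=e−e_prev≈5.888081; u=1/2·2.382267+0·(-4.454296)+2·5.888081≈12.967295; next y=4/5·(-4.382267)+1/2·12.967295≈2.977834
n=10: y≈2.977834, sp=-2, e=sp−y≈-4.977834; I≈-9.432130, D=e−e_prev≈-7.360101; u=1/2·(-4.977834)+0·(-9.432130)+2·(-7.360101)≈-17.209118; next y=4/5·2.977834+1/2·(-17.209118)≈-6.222292
n=11: y≈-6.222292, sp=-2, e=sp−y≈4.222292; I≈-5.209838, D=e−e_prev≈9.200126; u=1/2·4.222292+0·(-5.209838)+2·9.200126≈20.511398; next y=4/5·(-6.222292)+1/2·20.511398≈5.277865
n=12: y≈5.277865, sp=-2, e=sp−y≈-7.277865; I≈-12.487703, D=e−e_prev≈-11.500157; u=1/2·(-7.277865)+0·(-12.487703)+2·(-11.500157)≈-26.639247; next y=4/5·5.277865+1/2·(-26.639247)≈-9.097332

0 -1 -2.500 0.000
1 -1 2.625 -1.250
2 -1 -3.781 0.313
3 -1 4.227 -1.641
4 -1 -5.783 0.801
5 -1 6.729 -2.251
6 -1 -8.911 1.564
7 -2 8.139 -3.205
8 -2 -11.174 1.506
9 -2 12.967 -4.382
10 -2 -17.209 2.978
11 -2 20.511 -6.222
12 -2 -26.639 5.278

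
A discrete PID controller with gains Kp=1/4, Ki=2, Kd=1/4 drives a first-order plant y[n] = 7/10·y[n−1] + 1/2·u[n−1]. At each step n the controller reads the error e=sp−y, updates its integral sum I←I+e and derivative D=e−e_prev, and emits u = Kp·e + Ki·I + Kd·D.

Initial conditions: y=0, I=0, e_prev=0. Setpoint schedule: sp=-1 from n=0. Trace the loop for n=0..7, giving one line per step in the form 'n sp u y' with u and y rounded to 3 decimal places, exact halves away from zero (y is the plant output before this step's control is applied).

0 -1 -2.500 0.000
1 -1 -1.125 -1.250
2 -1 -0.469 -1.438
3 -1 -0.133 -1.241
4 -1 -0.367 -0.935
5 -1 -0.663 -0.838
6 -1 -0.763 -0.918
7 -1 -0.682 -1.024

(exact arithmetic carried between steps; '≈' marks a value shown rounded to 6 d.p. or computed from one; I and e_prev carry over from the previous line; the table rounds u and y to 3 d.p., halves away from zero)
n=0: y=0, sp=-1, e=sp−y=-1; I=-1, D=e−e_prev=-1; u=1/4·(-1)+2·(-1)+1/4·(-1)=-2.5; next y=7/10·0+1/2·(-2.5)=-1.25
n=1: y=-1.25, sp=-1, e=sp−y=0.25; I=-0.75, D=e−e_prev=1.25; u=1/4·0.25+2·(-0.75)+1/4·1.25=-1.125; next y=7/10·(-1.25)+1/2·(-1.125)=-1.4375
n=2: y=-1.4375, sp=-1, e=sp−y=0.4375; I=-0.3125, D=e−e_prev=0.1875; u=1/4·0.4375+2·(-0.3125)+1/4·0.1875=-0.46875; next y=7/10·(-1.4375)+1/2·(-0.46875)=-1.240625
n=3: y=-1.240625, sp=-1, e=sp−y=0.240625; I=-0.071875, D=e−e_prev=-0.196875; u=1/4·0.240625+2·(-0.071875)+1/4·(-0.196875)≈-0.132813; next y=7/10·(-1.240625)+1/2·(-0.132813)≈-0.934844
n=4: y≈-0.934844, sp=-1, e=sp−y≈-0.065156; I≈-0.137031, D=e−e_prev≈-0.305781; u=1/4·(-0.065156)+2·(-0.137031)+1/4·(-0.305781)≈-0.366797; next y=7/10·(-0.934844)+1/2·(-0.366797)≈-0.837789
n=5: y≈-0.837789, sp=-1, e=sp−y≈-0.162211; I≈-0.299242, D=e−e_prev≈-0.097055; u=1/4·(-0.162211)+2·(-0.299242)+1/4·(-0.097055)≈-0.663301; next y=7/10·(-0.837789)+1/2·(-0.663301)≈-0.918103
n=6: y≈-0.918103, sp=-1, e=sp−y≈-0.081897; I≈-0.381139, D=e−e_prev≈0.080314; u=1/4·(-0.081897)+2·(-0.381139)+1/4·0.080314≈-0.762675; next y=7/10·(-0.918103)+1/2·(-0.762675)≈-1.024009
n=7: y≈-1.024009, sp=-1, e=sp−y≈0.024009; I≈-0.357130, D=e−e_prev≈0.105907; u=1/4·0.024009+2·(-0.357130)+1/4·0.105907≈-0.681781; next y=7/10·(-1.024009)+1/2·(-0.681781)≈-1.057697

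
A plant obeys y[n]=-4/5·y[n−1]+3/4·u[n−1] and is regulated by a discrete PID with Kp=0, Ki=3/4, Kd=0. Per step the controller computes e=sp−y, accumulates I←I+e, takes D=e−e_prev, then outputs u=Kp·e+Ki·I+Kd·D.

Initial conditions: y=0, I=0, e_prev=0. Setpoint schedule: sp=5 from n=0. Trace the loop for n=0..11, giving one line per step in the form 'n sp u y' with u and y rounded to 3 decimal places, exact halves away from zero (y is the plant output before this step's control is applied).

0 5 3.750 0.000
1 5 5.391 2.813
2 5 7.796 1.793
3 5 8.236 4.413
4 5 10.001 2.647
5 5 9.714 5.383
6 5 11.230 2.979
7 5 10.450 6.039
8 5 11.945 3.007
9 5 10.780 6.554
10 5 12.399 2.842
11 5 10.880 7.025

(exact arithmetic carried between steps; '≈' marks a value shown rounded to 6 d.p. or computed from one; I and e_prev carry over from the previous line; the table rounds u and y to 3 d.p., halves away from zero)
n=0: y=0, sp=5, e=sp−y=5; I=5, D=e−e_prev=5; u=0·5+3/4·5+0·5=3.75; next y=-4/5·0+3/4·3.75=2.8125
n=1: y=2.8125, sp=5, e=sp−y=2.1875; I=7.1875, D=e−e_prev=-2.8125; u=0·2.1875+3/4·7.1875+0·(-2.8125)=5.390625; next y=-4/5·2.8125+3/4·5.390625≈1.792969
n=2: y≈1.792969, sp=5, e=sp−y≈3.207031; I≈10.394531, D=e−e_prev≈1.019531; u=0·3.207031+3/4·10.394531+0·1.019531≈7.795898; next y=-4/5·1.792969+3/4·7.795898≈4.412549
n=3: y≈4.412549, sp=5, e=sp−y≈0.587451; I≈10.981982, D=e−e_prev≈-2.619580; u=0·0.587451+3/4·10.981982+0·(-2.619580)≈8.236487; next y=-4/5·4.412549+3/4·8.236487≈2.647326
n=4: y≈2.647326, sp=5, e=sp−y≈2.352674; I≈13.334656, D=e−e_prev≈1.765223; u=0·2.352674+3/4·13.334656+0·1.765223≈10.000992; next y=-4/5·2.647326+3/4·10.000992≈5.382883
n=5: y≈5.382883, sp=5, e=sp−y≈-0.382883; I≈12.951773, D=e−e_prev≈-2.735557; u=0·(-0.382883)+3/4·12.951773+0·(-2.735557)≈9.713830; next y=-4/5·5.382883+3/4·9.713830≈2.979066
n=6: y≈2.979066, sp=5, e=sp−y≈2.020934; I≈14.972707, D=e−e_prev≈2.403818; u=0·2.020934+3/4·14.972707+0·2.403818≈11.229531; next y=-4/5·2.979066+3/4·11.229531≈6.038895
n=7: y≈6.038895, sp=5, e=sp−y≈-1.038895; I≈13.933812, D=e−e_prev≈-3.059830; u=0·(-1.038895)+3/4·13.933812+0·(-3.059830)≈10.450359; next y=-4/5·6.038895+3/4·10.450359≈3.006653
n=8: y≈3.006653, sp=5, e=sp−y≈1.993347; I≈15.927159, D=e−e_prev≈3.032242; u=0·1.993347+3/4·15.927159+0·3.032242≈11.945369; next y=-4/5·3.006653+3/4·11.945369≈6.553705
n=9: y≈6.553705, sp=5, e=sp−y≈-1.553705; I≈14.373454, D=e−e_prev≈-3.547052; u=0·(-1.553705)+3/4·14.373454+0·(-3.547052)≈10.780091; next y=-4/5·6.553705+3/4·10.780091≈2.842104
n=10: y≈2.842104, sp=5, e=sp−y≈2.157896; I≈16.531350, D=e−e_prev≈3.711600; u=0·2.157896+3/4·16.531350+0·3.711600≈12.398513; next y=-4/5·2.842104+3/4·12.398513≈7.025201
n=11: y≈7.025201, sp=5, e=sp−y≈-2.025201; I≈14.506149, D=e−e_prev≈-4.183096; u=0·(-2.025201)+3/4·14.506149+0·(-4.183096)≈10.879612; next y=-4/5·7.025201+3/4·10.879612≈2.539548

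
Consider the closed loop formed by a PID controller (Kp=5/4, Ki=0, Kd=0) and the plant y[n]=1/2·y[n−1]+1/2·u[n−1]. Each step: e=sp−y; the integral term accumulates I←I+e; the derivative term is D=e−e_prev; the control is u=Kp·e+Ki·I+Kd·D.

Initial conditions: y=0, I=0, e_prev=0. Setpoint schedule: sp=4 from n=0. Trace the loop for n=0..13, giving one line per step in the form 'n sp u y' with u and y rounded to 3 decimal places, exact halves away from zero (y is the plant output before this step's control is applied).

0 4 5.000 0.000
1 4 1.875 2.500
2 4 2.266 2.188
3 4 2.217 2.227
4 4 2.223 2.222
5 4 2.222 2.222
6 4 2.222 2.222
7 4 2.222 2.222
8 4 2.222 2.222
9 4 2.222 2.222
10 4 2.222 2.222
11 4 2.222 2.222
12 4 2.222 2.222
13 4 2.222 2.222

(exact arithmetic carried between steps; '≈' marks a value shown rounded to 6 d.p. or computed from one; I and e_prev carry over from the previous line; the table rounds u and y to 3 d.p., halves away from zero)
n=0: y=0, sp=4, e=sp−y=4; I=4, D=e−e_prev=4; u=5/4·4+0·4+0·4=5; next y=1/2·0+1/2·5=2.5
n=1: y=2.5, sp=4, e=sp−y=1.5; I=5.5, D=e−e_prev=-2.5; u=5/4·1.5+0·5.5+0·(-2.5)=1.875; next y=1/2·2.5+1/2·1.875=2.1875
n=2: y=2.1875, sp=4, e=sp−y=1.8125; I=7.3125, D=e−e_prev=0.3125; u=5/4·1.8125+0·7.3125+0·0.3125=2.265625; next y=1/2·2.1875+1/2·2.265625≈2.226563
n=3: y≈2.226563, sp=4, e=sp−y≈1.773438; I≈9.085938, D=e−e_prev≈-0.039063; u=5/4·1.773438+0·9.085938+0·(-0.039063)≈2.216797; next y=1/2·2.226563+1/2·2.216797≈2.221680
n=4: y≈2.221680, sp=4, e=sp−y≈1.778320; I≈10.864258, D=e−e_prev≈0.004883; u=5/4·1.778320+0·10.864258+0·0.004883≈2.222900; next y=1/2·2.221680+1/2·2.222900≈2.222290
n=5: y≈2.222290, sp=4, e=sp−y≈1.777710; I≈12.641968, D=e−e_prev≈-0.000610; u=5/4·1.777710+0·12.641968+0·(-0.000610)≈2.222137; next y=1/2·2.222290+1/2·2.222137≈2.222214
n=6: y≈2.222214, sp=4, e=sp−y≈1.777786; I≈14.419754, D=e−e_prev≈0.000076; u=5/4·1.777786+0·14.419754+0·0.000076≈2.222233; next y=1/2·2.222214+1/2·2.222233≈2.222223
n=7: y≈2.222223, sp=4, e=sp−y≈1.777777; I≈16.197531, D=e−e_prev≈-0.000010; u=5/4·1.777777+0·16.197531+0·(-0.000010)≈2.222221; next y=1/2·2.222223+1/2·2.222221≈2.222222
n=8: y≈2.222222, sp=4, e=sp−y≈1.777778; I≈17.975309, D=e−e_prev≈0.000001; u=5/4·1.777778+0·17.975309+0·0.000001≈2.222222; next y=1/2·2.222222+1/2·2.222222≈2.222222
n=9: y≈2.222222, sp=4, e=sp−y≈1.777778; I≈19.753086, D=e−e_prev≈0.000000; u=5/4·1.777778+0·19.753086+0·0.000000≈2.222222; next y=1/2·2.222222+1/2·2.222222≈2.222222
n=10: y≈2.222222, sp=4, e=sp−y≈1.777778; I≈21.530864, D=e−e_prev≈0.000000; u=5/4·1.777778+0·21.530864+0·0.000000≈2.222222; next y=1/2·2.222222+1/2·2.222222≈2.222222
n=11: y≈2.222222, sp=4, e=sp−y≈1.777778; I≈23.308642, D=e−e_prev≈0.000000; u=5/4·1.777778+0·23.308642+0·0.000000≈2.222222; next y=1/2·2.222222+1/2·2.222222≈2.222222
n=12: y≈2.222222, sp=4, e=sp−y≈1.777778; I≈25.086420, D=e−e_prev≈0.000000; u=5/4·1.777778+0·25.086420+0·0.000000≈2.222222; next y=1/2·2.222222+1/2·2.222222≈2.222222
n=13: y≈2.222222, sp=4, e=sp−y≈1.777778; I≈26.864198, D=e−e_prev≈0.000000; u=5/4·1.777778+0·26.864198+0·0.000000≈2.222222; next y=1/2·2.222222+1/2·2.222222≈2.222222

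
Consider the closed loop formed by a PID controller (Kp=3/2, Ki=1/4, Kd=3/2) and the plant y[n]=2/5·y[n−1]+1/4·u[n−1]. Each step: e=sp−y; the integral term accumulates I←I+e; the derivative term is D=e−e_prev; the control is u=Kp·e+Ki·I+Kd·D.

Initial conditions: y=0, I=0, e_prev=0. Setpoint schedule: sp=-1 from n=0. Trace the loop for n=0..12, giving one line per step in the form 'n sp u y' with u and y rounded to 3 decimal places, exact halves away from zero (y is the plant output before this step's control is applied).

(exact arithmetic carried between steps; '≈' marks a value shown rounded to 6 d.p. or computed from one; I and e_prev carry over from the previous line; the table rounds u and y to 3 d.p., halves away from zero)
n=0: y=0, sp=-1, e=sp−y=-1; I=-1, D=e−e_prev=-1; u=3/2·(-1)+1/4·(-1)+3/2·(-1)=-3.25; next y=2/5·0+1/4·(-3.25)=-0.8125
n=1: y=-0.8125, sp=-1, e=sp−y=-0.1875; I=-1.1875, D=e−e_prev=0.8125; u=3/2·(-0.1875)+1/4·(-1.1875)+3/2·0.8125=0.640625; next y=2/5·(-0.8125)+1/4·0.640625≈-0.164844
n=2: y≈-0.164844, sp=-1, e=sp−y≈-0.835156; I≈-2.022656, D=e−e_prev≈-0.647656; u=3/2·(-0.835156)+1/4·(-2.022656)+3/2·(-0.647656)≈-2.729883; next y=2/5·(-0.164844)+1/4·(-2.729883)≈-0.748408
n=3: y≈-0.748408, sp=-1, e=sp−y≈-0.251592; I≈-2.274248, D=e−e_prev≈0.583564; u=3/2·(-0.251592)+1/4·(-2.274248)+3/2·0.583564≈-0.070603; next y=2/5·(-0.748408)+1/4·(-0.070603)≈-0.317014
n=4: y≈-0.317014, sp=-1, e=sp−y≈-0.682986; I≈-2.957234, D=e−e_prev≈-0.431394; u=3/2·(-0.682986)+1/4·(-2.957234)+3/2·(-0.431394)≈-2.410879; next y=2/5·(-0.317014)+1/4·(-2.410879)≈-0.729525
n=5: y≈-0.729525, sp=-1, e=sp−y≈-0.270475; I≈-3.227709, D=e−e_prev≈0.412511; u=3/2·(-0.270475)+1/4·(-3.227709)+3/2·0.412511≈-0.593872; next y=2/5·(-0.729525)+1/4·(-0.593872)≈-0.440278
n=6: y≈-0.440278, sp=-1, e=sp−y≈-0.559722; I≈-3.787431, D=e−e_prev≈-0.289247; u=3/2·(-0.559722)+1/4·(-3.787431)+3/2·(-0.289247)≈-2.220311; next y=2/5·(-0.440278)+1/4·(-2.220311)≈-0.731189
n=7: y≈-0.731189, sp=-1, e=sp−y≈-0.268811; I≈-4.056241, D=e−e_prev≈0.290911; u=3/2·(-0.268811)+1/4·(-4.056241)+3/2·0.290911≈-0.980911; next y=2/5·(-0.731189)+1/4·(-0.980911)≈-0.537703
n=8: y≈-0.537703, sp=-1, e=sp−y≈-0.462297; I≈-4.518538, D=e−e_prev≈-0.193486; u=3/2·(-0.462297)+1/4·(-4.518538)+3/2·(-0.193486)≈-2.113308; next y=2/5·(-0.537703)+1/4·(-2.113308)≈-0.743408
n=9: y≈-0.743408, sp=-1, e=sp−y≈-0.256592; I≈-4.775130, D=e−e_prev≈0.205705; u=3/2·(-0.256592)+1/4·(-4.775130)+3/2·0.205705≈-1.270112; next y=2/5·(-0.743408)+1/4·(-1.270112)≈-0.614891
n=10: y≈-0.614891, sp=-1, e=sp−y≈-0.385109; I≈-5.160238, D=e−e_prev≈-0.128517; u=3/2·(-0.385109)+1/4·(-5.160238)+3/2·(-0.128517)≈-2.060498; next y=2/5·(-0.614891)+1/4·(-2.060498)≈-0.761081
n=11: y≈-0.761081, sp=-1, e=sp−y≈-0.238919; I≈-5.399157, D=e−e_prev≈0.146190; u=3/2·(-0.238919)+1/4·(-5.399157)+3/2·0.146190≈-1.488883; next y=2/5·(-0.761081)+1/4·(-1.488883)≈-0.676653
n=12: y≈-0.676653, sp=-1, e=sp−y≈-0.323347; I≈-5.722504, D=e−e_prev≈-0.084428; u=3/2·(-0.323347)+1/4·(-5.722504)+3/2·(-0.084428)≈-2.042288; next y=2/5·(-0.676653)+1/4·(-2.042288)≈-0.781233

0 -1 -3.250 0.000
1 -1 0.641 -0.813
2 -1 -2.730 -0.165
3 -1 -0.071 -0.748
4 -1 -2.411 -0.317
5 -1 -0.594 -0.730
6 -1 -2.220 -0.440
7 -1 -0.981 -0.731
8 -1 -2.113 -0.538
9 -1 -1.270 -0.743
10 -1 -2.060 -0.615
11 -1 -1.489 -0.761
12 -1 -2.042 -0.677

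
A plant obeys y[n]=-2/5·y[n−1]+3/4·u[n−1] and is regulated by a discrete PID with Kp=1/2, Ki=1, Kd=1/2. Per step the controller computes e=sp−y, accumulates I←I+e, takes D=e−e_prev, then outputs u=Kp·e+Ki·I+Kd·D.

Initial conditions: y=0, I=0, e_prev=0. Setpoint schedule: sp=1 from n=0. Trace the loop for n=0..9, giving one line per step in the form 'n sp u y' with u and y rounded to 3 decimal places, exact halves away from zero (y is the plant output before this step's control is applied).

0 1 2.000 0.000
1 1 -0.500 1.500
2 1 4.700 -0.975
3 1 -4.343 3.915
4 1 12.663 -4.823
5 1 -18.382 11.427
6 1 38.883 -18.357
7 1 -66.376 36.505
8 1 127.329 -64.384
9 1 -229.001 121.250

(exact arithmetic carried between steps; '≈' marks a value shown rounded to 6 d.p. or computed from one; I and e_prev carry over from the previous line; the table rounds u and y to 3 d.p., halves away from zero)
n=0: y=0, sp=1, e=sp−y=1; I=1, D=e−e_prev=1; u=1/2·1+1·1+1/2·1=2; next y=-2/5·0+3/4·2=1.5
n=1: y=1.5, sp=1, e=sp−y=-0.5; I=0.5, D=e−e_prev=-1.5; u=1/2·(-0.5)+1·0.5+1/2·(-1.5)=-0.5; next y=-2/5·1.5+3/4·(-0.5)=-0.975
n=2: y=-0.975, sp=1, e=sp−y=1.975; I=2.475, D=e−e_prev=2.475; u=1/2·1.975+1·2.475+1/2·2.475=4.7; next y=-2/5·(-0.975)+3/4·4.7=3.915
n=3: y=3.915, sp=1, e=sp−y=-2.915; I=-0.44, D=e−e_prev=-4.89; u=1/2·(-2.915)+1·(-0.44)+1/2·(-4.89)=-4.3425; next y=-2/5·3.915+3/4·(-4.3425)=-4.822875
n=4: y=-4.822875, sp=1, e=sp−y=5.822875; I=5.382875, D=e−e_prev=8.737875; u=1/2·5.822875+1·5.382875+1/2·8.737875=12.66325; next y=-2/5·(-4.822875)+3/4·12.66325≈11.426588
n=5: y≈11.426588, sp=1, e=sp−y≈-10.426588; I≈-5.043713, D=e−e_prev≈-16.249463; u=1/2·(-10.426588)+1·(-5.043713)+1/2·(-16.249463)≈-18.381738; next y=-2/5·11.426588+3/4·(-18.381738)≈-18.356938
n=6: y≈-18.356938, sp=1, e=sp−y≈19.356938; I≈14.313226, D=e−e_prev≈29.783526; u=1/2·19.356938+1·14.313226+1/2·29.783526≈38.883458; next y=-2/5·(-18.356938)+3/4·38.883458≈36.505368
n=7: y≈36.505368, sp=1, e=sp−y≈-35.505368; I≈-21.192143, D=e−e_prev≈-54.862307; u=1/2·(-35.505368)+1·(-21.192143)+1/2·(-54.862307)≈-66.375980; next y=-2/5·36.505368+3/4·(-66.375980)≈-64.384132
n=8: y≈-64.384132, sp=1, e=sp−y≈65.384132; I≈44.191990, D=e−e_prev≈100.889501; u=1/2·65.384132+1·44.191990+1/2·100.889501≈127.328806; next y=-2/5·(-64.384132)+3/4·127.328806≈121.250258
n=9: y≈121.250258, sp=1, e=sp−y≈-120.250258; I≈-76.058268, D=e−e_prev≈-185.634390; u=1/2·(-120.250258)+1·(-76.058268)+1/2·(-185.634390)≈-229.000592; next y=-2/5·121.250258+3/4·(-229.000592)≈-220.250547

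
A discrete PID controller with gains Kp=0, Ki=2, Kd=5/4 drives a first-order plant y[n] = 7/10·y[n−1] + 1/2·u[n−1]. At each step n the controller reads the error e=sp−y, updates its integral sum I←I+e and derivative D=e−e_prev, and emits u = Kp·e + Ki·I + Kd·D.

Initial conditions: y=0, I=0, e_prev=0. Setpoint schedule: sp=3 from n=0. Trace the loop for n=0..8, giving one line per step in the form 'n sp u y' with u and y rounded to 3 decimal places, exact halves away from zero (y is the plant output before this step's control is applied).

(exact arithmetic carried between steps; '≈' marks a value shown rounded to 6 d.p. or computed from one; I and e_prev carry over from the previous line; the table rounds u and y to 3 d.p., halves away from zero)
n=0: y=0, sp=3, e=sp−y=3; I=3, D=e−e_prev=3; u=0·3+2·3+5/4·3=9.75; next y=7/10·0+1/2·9.75=4.875
n=1: y=4.875, sp=3, e=sp−y=-1.875; I=1.125, D=e−e_prev=-4.875; u=0·(-1.875)+2·1.125+5/4·(-4.875)=-3.84375; next y=7/10·4.875+1/2·(-3.84375)=1.490625
n=2: y=1.490625, sp=3, e=sp−y=1.509375; I=2.634375, D=e−e_prev=3.384375; u=0·1.509375+2·2.634375+5/4·3.384375≈9.499219; next y=7/10·1.490625+1/2·9.499219≈5.793047
n=3: y≈5.793047, sp=3, e=sp−y≈-2.793047; I≈-0.158672, D=e−e_prev≈-4.302422; u=0·(-2.793047)+2·(-0.158672)+5/4·(-4.302422)≈-5.695371; next y=7/10·5.793047+1/2·(-5.695371)≈1.207447
n=4: y≈1.207447, sp=3, e=sp−y≈1.792553; I≈1.633881, D=e−e_prev≈4.585600; u=0·1.792553+2·1.633881+5/4·4.585600≈8.999761; next y=7/10·1.207447+1/2·8.999761≈5.345094
n=5: y≈5.345094, sp=3, e=sp−y≈-2.345094; I≈-0.711213, D=e−e_prev≈-4.137646; u=0·(-2.345094)+2·(-0.711213)+5/4·(-4.137646)≈-6.594484; next y=7/10·5.345094+1/2·(-6.594484)≈0.444324
n=6: y≈0.444324, sp=3, e=sp−y≈2.555676; I≈1.844463, D=e−e_prev≈4.900770; u=0·2.555676+2·1.844463+5/4·4.900770≈9.814889; next y=7/10·0.444324+1/2·9.814889≈5.218471
n=7: y≈5.218471, sp=3, e=sp−y≈-2.218471; I≈-0.374008, D=e−e_prev≈-4.774148; u=0·(-2.218471)+2·(-0.374008)+5/4·(-4.774148)≈-6.715700; next y=7/10·5.218471+1/2·(-6.715700)≈0.295080
n=8: y≈0.295080, sp=3, e=sp−y≈2.704920; I≈2.330912, D=e−e_prev≈4.923391; u=0·2.704920+2·2.330912+5/4·4.923391≈10.816064; next y=7/10·0.295080+1/2·10.816064≈5.614588

0 3 9.750 0.000
1 3 -3.844 4.875
2 3 9.499 1.491
3 3 -5.695 5.793
4 3 9.000 1.207
5 3 -6.594 5.345
6 3 9.815 0.444
7 3 -6.716 5.218
8 3 10.816 0.295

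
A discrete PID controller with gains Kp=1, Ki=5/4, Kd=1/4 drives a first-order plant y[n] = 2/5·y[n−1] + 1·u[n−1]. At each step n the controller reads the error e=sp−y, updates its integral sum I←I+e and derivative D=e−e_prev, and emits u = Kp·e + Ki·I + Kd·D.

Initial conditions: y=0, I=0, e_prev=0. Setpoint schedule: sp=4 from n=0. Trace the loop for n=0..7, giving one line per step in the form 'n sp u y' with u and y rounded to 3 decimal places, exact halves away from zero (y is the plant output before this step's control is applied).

(exact arithmetic carried between steps; '≈' marks a value shown rounded to 6 d.p. or computed from one; I and e_prev carry over from the previous line; the table rounds u and y to 3 d.p., halves away from zero)
n=0: y=0, sp=4, e=sp−y=4; I=4, D=e−e_prev=4; u=1·4+5/4·4+1/4·4=10; next y=2/5·0+1·10=10
n=1: y=10, sp=4, e=sp−y=-6; I=-2, D=e−e_prev=-10; u=1·(-6)+5/4·(-2)+1/4·(-10)=-11; next y=2/5·10+1·(-11)=-7
n=2: y=-7, sp=4, e=sp−y=11; I=9, D=e−e_prev=17; u=1·11+5/4·9+1/4·17=26.5; next y=2/5·(-7)+1·26.5=23.7
n=3: y=23.7, sp=4, e=sp−y=-19.7; I=-10.7, D=e−e_prev=-30.7; u=1·(-19.7)+5/4·(-10.7)+1/4·(-30.7)=-40.75; next y=2/5·23.7+1·(-40.75)=-31.27
n=4: y=-31.27, sp=4, e=sp−y=35.27; I=24.57, D=e−e_prev=54.97; u=1·35.27+5/4·24.57+1/4·54.97=79.725; next y=2/5·(-31.27)+1·79.725=67.217
n=5: y=67.217, sp=4, e=sp−y=-63.217; I=-38.647, D=e−e_prev=-98.487; u=1·(-63.217)+5/4·(-38.647)+1/4·(-98.487)=-136.1475; next y=2/5·67.217+1·(-136.1475)=-109.2607
n=6: y=-109.2607, sp=4, e=sp−y=113.2607; I=74.6137, D=e−e_prev=176.4777; u=1·113.2607+5/4·74.6137+1/4·176.4777=250.64725; next y=2/5·(-109.2607)+1·250.64725=206.94297
n=7: y=206.94297, sp=4, e=sp−y=-202.94297; I=-128.32927, D=e−e_prev=-316.20367; u=1·(-202.94297)+5/4·(-128.32927)+1/4·(-316.20367)=-442.405475; next y=2/5·206.94297+1·(-442.405475)=-359.628287

0 4 10.000 0.000
1 4 -11.000 10.000
2 4 26.500 -7.000
3 4 -40.750 23.700
4 4 79.725 -31.270
5 4 -136.148 67.217
6 4 250.647 -109.261
7 4 -442.405 206.943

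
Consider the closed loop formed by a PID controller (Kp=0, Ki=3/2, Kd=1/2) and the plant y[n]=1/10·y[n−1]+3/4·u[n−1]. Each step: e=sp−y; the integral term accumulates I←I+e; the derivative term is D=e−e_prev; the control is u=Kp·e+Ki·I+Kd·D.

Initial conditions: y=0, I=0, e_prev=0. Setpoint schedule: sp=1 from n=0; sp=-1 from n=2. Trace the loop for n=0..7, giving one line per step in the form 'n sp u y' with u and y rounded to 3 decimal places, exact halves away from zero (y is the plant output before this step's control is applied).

(exact arithmetic carried between steps; '≈' marks a value shown rounded to 6 d.p. or computed from one; I and e_prev carry over from the previous line; the table rounds u and y to 3 d.p., halves away from zero)
n=0: y=0, sp=1, e=sp−y=1; I=1, D=e−e_prev=1; u=0·1+3/2·1+1/2·1=2; next y=1/10·0+3/4·2=1.5
n=1: y=1.5, sp=1, e=sp−y=-0.5; I=0.5, D=e−e_prev=-1.5; u=0·(-0.5)+3/2·0.5+1/2·(-1.5)=0; next y=1/10·1.5+3/4·0=0.15
n=2: y=0.15, sp=-1, e=sp−y=-1.15; I=-0.65, D=e−e_prev=-0.65; u=0·(-1.15)+3/2·(-0.65)+1/2·(-0.65)=-1.3; next y=1/10·0.15+3/4·(-1.3)=-0.96
n=3: y=-0.96, sp=-1, e=sp−y=-0.04; I=-0.69, D=e−e_prev=1.11; u=0·(-0.04)+3/2·(-0.69)+1/2·1.11=-0.48; next y=1/10·(-0.96)+3/4·(-0.48)=-0.456
n=4: y=-0.456, sp=-1, e=sp−y=-0.544; I=-1.234, D=e−e_prev=-0.504; u=0·(-0.544)+3/2·(-1.234)+1/2·(-0.504)=-2.103; next y=1/10·(-0.456)+3/4·(-2.103)=-1.62285
n=5: y=-1.62285, sp=-1, e=sp−y=0.62285; I=-0.61115, D=e−e_prev=1.16685; u=0·0.62285+3/2·(-0.61115)+1/2·1.16685=-0.3333; next y=1/10·(-1.62285)+3/4·(-0.3333)=-0.41226
n=6: y=-0.41226, sp=-1, e=sp−y=-0.58774; I=-1.19889, D=e−e_prev=-1.21059; u=0·(-0.58774)+3/2·(-1.19889)+1/2·(-1.21059)=-2.40363; next y=1/10·(-0.41226)+3/4·(-2.40363)≈-1.843949
n=7: y≈-1.843949, sp=-1, e=sp−y≈0.843949; I≈-0.354942, D=e−e_prev≈1.431689; u=0·0.843949+3/2·(-0.354942)+1/2·1.431689≈0.183432; next y=1/10·(-1.843949)+3/4·0.183432≈-0.046821

0 1 2.000 0.000
1 1 0.000 1.500
2 -1 -1.300 0.150
3 -1 -0.480 -0.960
4 -1 -2.103 -0.456
5 -1 -0.333 -1.623
6 -1 -2.404 -0.412
7 -1 0.183 -1.844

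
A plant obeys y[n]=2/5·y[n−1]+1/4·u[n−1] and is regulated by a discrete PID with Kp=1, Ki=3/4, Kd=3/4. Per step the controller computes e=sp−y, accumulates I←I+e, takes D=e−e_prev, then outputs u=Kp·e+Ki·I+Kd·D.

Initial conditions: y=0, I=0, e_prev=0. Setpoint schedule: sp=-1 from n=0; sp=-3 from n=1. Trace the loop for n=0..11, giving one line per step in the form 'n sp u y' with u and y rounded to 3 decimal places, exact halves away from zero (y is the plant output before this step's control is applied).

0 -1 -2.500 0.000
1 -3 -5.938 -0.625
2 -3 -3.914 -1.734
3 -3 -5.851 -1.672
4 -3 -5.652 -2.132
5 -3 -6.312 -2.266
6 -3 -6.417 -2.484
7 -3 -6.684 -2.598
8 -3 -6.790 -2.710
9 -3 -6.913 -2.782
10 -3 -6.982 -2.841
11 -3 -7.043 -2.882

(exact arithmetic carried between steps; '≈' marks a value shown rounded to 6 d.p. or computed from one; I and e_prev carry over from the previous line; the table rounds u and y to 3 d.p., halves away from zero)
n=0: y=0, sp=-1, e=sp−y=-1; I=-1, D=e−e_prev=-1; u=1·(-1)+3/4·(-1)+3/4·(-1)=-2.5; next y=2/5·0+1/4·(-2.5)=-0.625
n=1: y=-0.625, sp=-3, e=sp−y=-2.375; I=-3.375, D=e−e_prev=-1.375; u=1·(-2.375)+3/4·(-3.375)+3/4·(-1.375)=-5.9375; next y=2/5·(-0.625)+1/4·(-5.9375)=-1.734375
n=2: y=-1.734375, sp=-3, e=sp−y=-1.265625; I=-4.640625, D=e−e_prev=1.109375; u=1·(-1.265625)+3/4·(-4.640625)+3/4·1.109375≈-3.914063; next y=2/5·(-1.734375)+1/4·(-3.914063)≈-1.672266
n=3: y≈-1.672266, sp=-3, e=sp−y≈-1.327734; I≈-5.968359, D=e−e_prev≈-0.062109; u=1·(-1.327734)+3/4·(-5.968359)+3/4·(-0.062109)≈-5.850586; next y=2/5·(-1.672266)+1/4·(-5.850586)≈-2.131553
n=4: y≈-2.131553, sp=-3, e=sp−y≈-0.868447; I≈-6.836807, D=e−e_prev≈0.459287; u=1·(-0.868447)+3/4·(-6.836807)+3/4·0.459287≈-5.651587; next y=2/5·(-2.131553)+1/4·(-5.651587)≈-2.265518
n=5: y≈-2.265518, sp=-3, e=sp−y≈-0.734482; I≈-7.571289, D=e−e_prev≈0.133965; u=1·(-0.734482)+3/4·(-7.571289)+3/4·0.133965≈-6.312475; next y=2/5·(-2.265518)+1/4·(-6.312475)≈-2.484326
n=6: y≈-2.484326, sp=-3, e=sp−y≈-0.515674; I≈-8.086963, D=e−e_prev≈0.218808; u=1·(-0.515674)+3/4·(-8.086963)+3/4·0.218808≈-6.416790; next y=2/5·(-2.484326)+1/4·(-6.416790)≈-2.597928
n=7: y≈-2.597928, sp=-3, e=sp−y≈-0.402072; I≈-8.489035, D=e−e_prev≈0.113602; u=1·(-0.402072)+3/4·(-8.489035)+3/4·0.113602≈-6.683647; next y=2/5·(-2.597928)+1/4·(-6.683647)≈-2.710083
n=8: y≈-2.710083, sp=-3, e=sp−y≈-0.289917; I≈-8.778952, D=e−e_prev≈0.112155; u=1·(-0.289917)+3/4·(-8.778952)+3/4·0.112155≈-6.790015; next y=2/5·(-2.710083)+1/4·(-6.790015)≈-2.781537
n=9: y≈-2.781537, sp=-3, e=sp−y≈-0.218463; I≈-8.997415, D=e−e_prev≈0.071454; u=1·(-0.218463)+3/4·(-8.997415)+3/4·0.071454≈-6.912934; next y=2/5·(-2.781537)+1/4·(-6.912934)≈-2.840848
n=10: y≈-2.840848, sp=-3, e=sp−y≈-0.159152; I≈-9.156567, D=e−e_prev≈0.059311; u=1·(-0.159152)+3/4·(-9.156567)+3/4·0.059311≈-6.982093; next y=2/5·(-2.840848)+1/4·(-6.982093)≈-2.881863
n=11: y≈-2.881863, sp=-3, e=sp−y≈-0.118137; I≈-9.274704, D=e−e_prev≈0.041014; u=1·(-0.118137)+3/4·(-9.274704)+3/4·0.041014≈-7.043405; next y=2/5·(-2.881863)+1/4·(-7.043405)≈-2.913596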